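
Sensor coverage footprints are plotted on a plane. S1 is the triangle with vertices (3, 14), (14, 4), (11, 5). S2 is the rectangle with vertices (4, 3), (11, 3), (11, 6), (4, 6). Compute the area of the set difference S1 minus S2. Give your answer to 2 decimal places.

9.06

|S1| = 9.5, |S1∩S2| = 0.4444.
|S1 ∖ S2| = |S1| − |S1∩S2| = 9.5 − 0.4444 = 9.06.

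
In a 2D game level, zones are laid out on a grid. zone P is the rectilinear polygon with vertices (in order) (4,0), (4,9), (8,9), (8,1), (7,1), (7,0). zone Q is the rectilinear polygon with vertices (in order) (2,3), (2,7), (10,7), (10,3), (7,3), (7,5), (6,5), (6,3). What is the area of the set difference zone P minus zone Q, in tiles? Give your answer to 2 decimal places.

21.00

|zone P| = 35, |zone P∩zone Q| = 14.
|zone P ∖ zone Q| = |zone P| − |zone P∩zone Q| = 35 − 14 = 21.00.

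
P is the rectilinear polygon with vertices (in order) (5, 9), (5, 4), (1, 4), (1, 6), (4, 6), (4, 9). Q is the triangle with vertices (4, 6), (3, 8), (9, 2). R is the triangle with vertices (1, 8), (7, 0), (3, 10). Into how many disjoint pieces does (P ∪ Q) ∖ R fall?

(P ∪ Q) ∖ R splits into 2 disjoint pieces (area 4.35, area 4.5).

2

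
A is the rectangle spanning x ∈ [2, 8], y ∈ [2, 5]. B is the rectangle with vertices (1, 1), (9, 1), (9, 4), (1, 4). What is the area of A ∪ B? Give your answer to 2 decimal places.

By inclusion–exclusion:
Individual areas: |A| = 18, |B| = 24.
|A∩B|: x∈[2,8], y∈[2,4] → 6·2 = 12.
|A ∪ B| = 42 − 12 = 30.00.

30.00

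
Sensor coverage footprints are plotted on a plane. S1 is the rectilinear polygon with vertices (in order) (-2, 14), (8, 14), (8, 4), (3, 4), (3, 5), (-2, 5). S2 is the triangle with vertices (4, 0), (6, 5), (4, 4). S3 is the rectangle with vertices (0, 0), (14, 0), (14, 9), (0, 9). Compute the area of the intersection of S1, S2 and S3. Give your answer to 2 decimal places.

The intersection is the polygon with vertices (6,5), (5.6,4), (4,4).
By the shoelace formula its area is 0.80.

0.80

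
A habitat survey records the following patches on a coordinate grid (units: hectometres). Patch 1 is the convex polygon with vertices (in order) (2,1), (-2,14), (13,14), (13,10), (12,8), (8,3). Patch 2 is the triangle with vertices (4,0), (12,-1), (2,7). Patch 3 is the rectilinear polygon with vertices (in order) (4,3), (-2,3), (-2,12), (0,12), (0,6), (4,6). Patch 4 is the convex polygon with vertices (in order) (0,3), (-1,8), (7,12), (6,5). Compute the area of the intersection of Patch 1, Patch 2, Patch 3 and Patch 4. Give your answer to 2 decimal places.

The intersection is the polygon with vertices (3.25,6), (4,5.4), (4,4.333), (2.87,3.957), (2.286,6).
By the shoelace formula its area is 2.47.

2.47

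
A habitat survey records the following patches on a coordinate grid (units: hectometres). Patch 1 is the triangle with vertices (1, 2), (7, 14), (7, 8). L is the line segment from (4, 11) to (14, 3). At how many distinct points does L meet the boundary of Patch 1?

The segment meets the boundary at (7,8.6), (5.071,10.143).

2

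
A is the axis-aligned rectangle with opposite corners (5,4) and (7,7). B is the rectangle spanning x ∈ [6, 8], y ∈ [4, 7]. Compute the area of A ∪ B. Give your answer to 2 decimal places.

9.00

By inclusion–exclusion:
Individual areas: |A| = 6, |B| = 6.
|A∩B|: x∈[6,7], y∈[4,7] → 1·3 = 3.
|A ∪ B| = 12 − 3 = 9.00.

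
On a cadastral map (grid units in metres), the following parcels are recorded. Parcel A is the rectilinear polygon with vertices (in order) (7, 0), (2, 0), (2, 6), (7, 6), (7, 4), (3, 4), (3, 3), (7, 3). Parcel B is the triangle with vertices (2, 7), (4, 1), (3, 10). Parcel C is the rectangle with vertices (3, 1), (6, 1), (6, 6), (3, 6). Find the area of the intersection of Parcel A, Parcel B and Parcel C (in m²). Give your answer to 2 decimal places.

1.56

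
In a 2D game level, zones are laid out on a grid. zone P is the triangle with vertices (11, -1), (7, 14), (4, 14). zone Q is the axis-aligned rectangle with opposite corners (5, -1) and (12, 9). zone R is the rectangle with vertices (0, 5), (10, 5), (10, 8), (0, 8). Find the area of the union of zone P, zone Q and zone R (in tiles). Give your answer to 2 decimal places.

97.50

By inclusion–exclusion:
Individual areas: |zone P| = 22.5, |zone Q| = 70, |zone R| = 30.
|zone P∩zone Q| = 10.
|zone P∩zone R| = 4.5.
|zone Q∩zone R|: x∈[5,10], y∈[5,8] → 5·3 = 15.
|zone P∩zone Q∩zone R| = 4.5.
|zone P ∪ zone Q ∪ zone R| = 122.5 − 29.5 + 4.5 = 97.50.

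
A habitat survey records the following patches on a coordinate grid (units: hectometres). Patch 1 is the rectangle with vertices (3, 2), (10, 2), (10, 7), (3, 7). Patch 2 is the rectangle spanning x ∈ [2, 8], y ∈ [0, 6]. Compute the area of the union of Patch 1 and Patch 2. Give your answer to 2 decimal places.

By inclusion–exclusion:
Individual areas: |Patch 1| = 35, |Patch 2| = 36.
|Patch 1∩Patch 2|: x∈[3,8], y∈[2,6] → 5·4 = 20.
|Patch 1 ∪ Patch 2| = 71 − 20 = 51.00.

51.00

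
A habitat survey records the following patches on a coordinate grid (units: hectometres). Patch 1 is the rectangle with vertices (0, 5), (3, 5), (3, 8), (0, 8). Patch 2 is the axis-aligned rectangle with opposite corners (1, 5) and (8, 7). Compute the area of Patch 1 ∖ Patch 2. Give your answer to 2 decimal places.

|Patch 1∩Patch 2|: x∈[1,3], y∈[5,7] → 2·2 = 4.
|Patch 1| = 9.
|Patch 1 ∖ Patch 2| = |Patch 1| − |Patch 1∩Patch 2| = 9 − 4 = 5.00.

5.00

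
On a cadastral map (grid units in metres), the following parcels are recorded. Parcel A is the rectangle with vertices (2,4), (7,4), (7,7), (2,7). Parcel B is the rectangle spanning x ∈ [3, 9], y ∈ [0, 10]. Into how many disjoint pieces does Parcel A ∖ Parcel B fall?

Parcel A ∖ Parcel B is a single connected region.

1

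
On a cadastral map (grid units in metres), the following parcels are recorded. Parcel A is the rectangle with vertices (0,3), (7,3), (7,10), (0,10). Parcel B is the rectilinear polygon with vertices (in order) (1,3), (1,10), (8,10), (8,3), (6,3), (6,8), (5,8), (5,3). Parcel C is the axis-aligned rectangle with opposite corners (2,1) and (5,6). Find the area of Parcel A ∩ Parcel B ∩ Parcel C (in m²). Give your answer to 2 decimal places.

The intersection is the polygon with vertices (5,3), (2,3), (2,6), (5,6).
By the shoelace formula its area is 9.00.

9.00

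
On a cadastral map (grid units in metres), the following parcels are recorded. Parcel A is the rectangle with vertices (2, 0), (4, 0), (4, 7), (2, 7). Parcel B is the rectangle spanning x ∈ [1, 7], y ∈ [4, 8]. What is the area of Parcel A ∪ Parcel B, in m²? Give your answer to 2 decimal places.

32.00

By inclusion–exclusion:
Individual areas: |Parcel A| = 14, |Parcel B| = 24.
|Parcel A∩Parcel B|: x∈[2,4], y∈[4,7] → 2·3 = 6.
|Parcel A ∪ Parcel B| = 38 − 6 = 32.00.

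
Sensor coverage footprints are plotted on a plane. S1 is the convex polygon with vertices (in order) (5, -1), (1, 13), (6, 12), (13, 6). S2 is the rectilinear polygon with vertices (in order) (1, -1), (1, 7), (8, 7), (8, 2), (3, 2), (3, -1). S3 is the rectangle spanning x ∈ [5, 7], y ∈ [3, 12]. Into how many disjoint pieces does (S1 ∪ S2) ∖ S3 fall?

(S1 ∪ S2) ∖ S3 is a single connected region.

1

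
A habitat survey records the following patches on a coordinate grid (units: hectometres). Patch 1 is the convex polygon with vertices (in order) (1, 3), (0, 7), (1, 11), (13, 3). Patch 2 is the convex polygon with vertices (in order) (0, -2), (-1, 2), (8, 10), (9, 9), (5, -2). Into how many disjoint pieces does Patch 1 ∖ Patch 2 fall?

2

Patch 1 ∖ Patch 2 splits into 2 disjoint pieces (area 20.704, area 10.2528).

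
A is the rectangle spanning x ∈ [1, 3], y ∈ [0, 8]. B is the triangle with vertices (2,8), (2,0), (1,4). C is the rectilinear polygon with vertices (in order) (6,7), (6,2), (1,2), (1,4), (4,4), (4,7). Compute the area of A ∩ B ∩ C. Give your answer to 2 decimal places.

1.50

The intersection is the polygon with vertices (1,4), (2,4), (2,2), (1.5,2).
By the shoelace formula its area is 1.50.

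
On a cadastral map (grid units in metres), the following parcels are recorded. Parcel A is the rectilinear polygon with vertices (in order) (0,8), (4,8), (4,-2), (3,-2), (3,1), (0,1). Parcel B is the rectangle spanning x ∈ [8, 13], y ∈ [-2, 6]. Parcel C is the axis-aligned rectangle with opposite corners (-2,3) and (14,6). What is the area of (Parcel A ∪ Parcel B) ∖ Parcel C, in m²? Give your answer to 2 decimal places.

|Parcel A ∪ Parcel B| = 71.
|(Parcel A ∪ Parcel B) ∩ Parcel C| = 27.
|(Parcel A ∪ Parcel B) ∖ Parcel C| = 71 − 27 = 44.00.

44.00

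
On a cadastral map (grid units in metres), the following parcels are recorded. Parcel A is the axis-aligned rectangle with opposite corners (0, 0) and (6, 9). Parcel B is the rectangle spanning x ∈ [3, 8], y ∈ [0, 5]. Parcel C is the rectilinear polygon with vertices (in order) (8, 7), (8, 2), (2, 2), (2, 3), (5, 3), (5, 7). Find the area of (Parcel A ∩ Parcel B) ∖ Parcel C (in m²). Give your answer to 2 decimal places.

|Parcel A ∩ Parcel B| = 15.
|(Parcel A ∩ Parcel B) ∩ Parcel C| = 5.
|(Parcel A ∩ Parcel B) ∖ Parcel C| = 15 − 5 = 10.00.

10.00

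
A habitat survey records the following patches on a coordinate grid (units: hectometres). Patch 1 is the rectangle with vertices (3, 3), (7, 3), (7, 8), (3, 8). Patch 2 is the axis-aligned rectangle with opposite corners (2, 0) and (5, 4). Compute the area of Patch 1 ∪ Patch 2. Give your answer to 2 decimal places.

30.00

By inclusion–exclusion:
Individual areas: |Patch 1| = 20, |Patch 2| = 12.
|Patch 1∩Patch 2|: x∈[3,5], y∈[3,4] → 2·1 = 2.
|Patch 1 ∪ Patch 2| = 32 − 2 = 30.00.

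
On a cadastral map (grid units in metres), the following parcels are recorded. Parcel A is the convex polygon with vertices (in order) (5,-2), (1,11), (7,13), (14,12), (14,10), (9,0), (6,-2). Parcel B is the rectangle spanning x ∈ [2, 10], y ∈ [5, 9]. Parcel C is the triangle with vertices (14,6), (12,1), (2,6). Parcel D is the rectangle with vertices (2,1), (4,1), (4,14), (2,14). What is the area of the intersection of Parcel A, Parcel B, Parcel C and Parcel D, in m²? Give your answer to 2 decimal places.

The intersection is the polygon with vertices (2.636,5.682), (2.538,6), (4,6), (4,5).
By the shoelace formula its area is 0.91.

0.91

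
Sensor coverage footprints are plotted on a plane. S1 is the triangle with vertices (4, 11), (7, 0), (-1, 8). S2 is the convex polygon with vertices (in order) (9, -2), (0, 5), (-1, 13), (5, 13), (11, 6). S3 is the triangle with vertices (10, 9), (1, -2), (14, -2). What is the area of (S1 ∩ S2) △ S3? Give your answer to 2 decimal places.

|S1 ∩ S2| = 31.6678.
|(S1 ∩ S2) ∩ S3| = 3.4909.
|(S1 ∩ S2) △ S3| = 31.6678 + 71.5 − 6.9818 = 96.19.

96.19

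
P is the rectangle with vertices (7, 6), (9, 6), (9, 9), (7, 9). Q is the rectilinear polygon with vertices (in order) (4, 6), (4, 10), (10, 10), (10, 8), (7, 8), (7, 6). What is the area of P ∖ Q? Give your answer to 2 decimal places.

4.00

|P| = 6, |P∩Q| = 2.
|P ∖ Q| = |P| − |P∩Q| = 6 − 2 = 4.00.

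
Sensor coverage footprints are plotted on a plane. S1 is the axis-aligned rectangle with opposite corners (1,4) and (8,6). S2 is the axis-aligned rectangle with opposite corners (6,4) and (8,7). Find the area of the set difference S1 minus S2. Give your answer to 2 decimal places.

10.00

|S1∩S2|: x∈[6,8], y∈[4,6] → 2·2 = 4.
|S1| = 14.
|S1 ∖ S2| = |S1| − |S1∩S2| = 14 − 4 = 10.00.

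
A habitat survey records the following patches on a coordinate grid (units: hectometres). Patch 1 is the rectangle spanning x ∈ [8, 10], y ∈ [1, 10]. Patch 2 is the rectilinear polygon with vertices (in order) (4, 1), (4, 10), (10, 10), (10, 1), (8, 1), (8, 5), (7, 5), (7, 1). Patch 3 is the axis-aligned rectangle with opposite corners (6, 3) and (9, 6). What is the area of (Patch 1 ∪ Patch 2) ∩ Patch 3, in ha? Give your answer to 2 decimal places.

7.00

The region (Patch 1 ∪ Patch 2) ∩ Patch 3 is the polygon with vertices (8,5), (7,5), (7,3), (6,3), (6,6), (9,6), (9,3), (8,3).
By the shoelace formula its area is 7.00.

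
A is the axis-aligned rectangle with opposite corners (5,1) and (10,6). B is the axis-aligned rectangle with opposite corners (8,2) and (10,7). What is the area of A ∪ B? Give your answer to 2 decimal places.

By inclusion–exclusion:
Individual areas: |A| = 25, |B| = 10.
|A∩B|: x∈[8,10], y∈[2,6] → 2·4 = 8.
|A ∪ B| = 35 − 8 = 27.00.

27.00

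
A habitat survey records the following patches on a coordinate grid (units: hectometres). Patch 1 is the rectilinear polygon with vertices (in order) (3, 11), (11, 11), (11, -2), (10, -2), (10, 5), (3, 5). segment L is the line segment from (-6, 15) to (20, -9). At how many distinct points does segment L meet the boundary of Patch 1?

The segment meets the boundary at (11,-0.692), (10,0.231), (4.833,5), (3,6.692).

4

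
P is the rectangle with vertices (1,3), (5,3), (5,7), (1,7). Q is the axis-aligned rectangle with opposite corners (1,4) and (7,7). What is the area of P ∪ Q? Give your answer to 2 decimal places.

By inclusion–exclusion:
Individual areas: |P| = 16, |Q| = 18.
|P∩Q|: x∈[1,5], y∈[4,7] → 4·3 = 12.
|P ∪ Q| = 34 − 12 = 22.00.

22.00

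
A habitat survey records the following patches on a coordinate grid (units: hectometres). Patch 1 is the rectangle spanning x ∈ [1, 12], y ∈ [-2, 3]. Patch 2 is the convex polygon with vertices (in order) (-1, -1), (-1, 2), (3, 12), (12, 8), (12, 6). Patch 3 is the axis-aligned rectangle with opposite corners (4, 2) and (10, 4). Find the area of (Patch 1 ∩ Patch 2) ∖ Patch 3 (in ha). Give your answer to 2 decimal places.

|Patch 1 ∩ Patch 2| = 7.9341.
|(Patch 1 ∩ Patch 2) ∩ Patch 3| = 1.5.
|(Patch 1 ∩ Patch 2) ∖ Patch 3| = 7.9341 − 1.5 = 6.43.

6.43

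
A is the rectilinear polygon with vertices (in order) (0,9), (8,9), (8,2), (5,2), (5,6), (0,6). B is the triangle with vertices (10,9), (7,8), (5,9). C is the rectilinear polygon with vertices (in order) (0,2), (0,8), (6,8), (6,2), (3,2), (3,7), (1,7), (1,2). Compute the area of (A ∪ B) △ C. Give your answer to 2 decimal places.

|A ∪ B| = 36.6667.
|(A ∪ B) ∩ C| = 14.
|(A ∪ B) △ C| = 36.6667 + 26 − 28 = 34.67.

34.67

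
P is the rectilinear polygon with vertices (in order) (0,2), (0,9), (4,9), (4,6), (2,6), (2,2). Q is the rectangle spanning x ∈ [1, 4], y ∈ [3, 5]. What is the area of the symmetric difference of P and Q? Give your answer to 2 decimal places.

22.00

|P| = 20, |Q| = 6, |P∩Q| = 2.
|P △ Q| = |P| + |Q| − 2·|P∩Q| = 20 + 6 − 4 = 22.00.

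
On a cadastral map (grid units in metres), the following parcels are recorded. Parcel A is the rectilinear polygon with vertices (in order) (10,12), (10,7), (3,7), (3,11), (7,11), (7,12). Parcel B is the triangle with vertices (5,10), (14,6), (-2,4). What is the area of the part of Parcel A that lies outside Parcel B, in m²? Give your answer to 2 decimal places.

17.27

|Parcel A| = 31, |Parcel A∩Parcel B| = 13.7302.
|Parcel A ∖ Parcel B| = |Parcel A| − |Parcel A∩Parcel B| = 31 − 13.7302 = 17.27.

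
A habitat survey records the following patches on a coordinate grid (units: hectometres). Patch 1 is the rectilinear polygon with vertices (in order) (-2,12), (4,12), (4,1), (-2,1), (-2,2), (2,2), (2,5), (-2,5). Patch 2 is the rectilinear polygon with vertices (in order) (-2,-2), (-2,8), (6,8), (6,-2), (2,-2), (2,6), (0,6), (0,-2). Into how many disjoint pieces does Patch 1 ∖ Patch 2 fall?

3

Patch 1 ∖ Patch 2 splits into 3 disjoint pieces (area 24, area 2, area 2).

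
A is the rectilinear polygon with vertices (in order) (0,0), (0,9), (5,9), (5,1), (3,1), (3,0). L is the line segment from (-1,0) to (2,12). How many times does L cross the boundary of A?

The segment meets the boundary at (1.25,9), (0,4).

2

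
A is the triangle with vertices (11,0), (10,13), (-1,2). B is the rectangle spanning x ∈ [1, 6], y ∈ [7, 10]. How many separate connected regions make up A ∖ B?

A ∖ B is a single connected region.

1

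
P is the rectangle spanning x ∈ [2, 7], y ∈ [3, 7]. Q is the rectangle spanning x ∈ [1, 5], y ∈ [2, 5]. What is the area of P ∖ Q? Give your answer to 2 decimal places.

14.00

|P∩Q|: x∈[2,5], y∈[3,5] → 3·2 = 6.
|P| = 20.
|P ∖ Q| = |P| − |P∩Q| = 20 − 6 = 14.00.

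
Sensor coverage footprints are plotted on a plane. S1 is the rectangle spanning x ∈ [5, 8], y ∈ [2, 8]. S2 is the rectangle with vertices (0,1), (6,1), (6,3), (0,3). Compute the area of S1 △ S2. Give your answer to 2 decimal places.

|S1∩S2|: x∈[5,6], y∈[2,3] → 1·1 = 1.
|S1 △ S2| = |S1| + |S2| − 2·|S1∩S2| = 18 + 12 − 2 = 28.00.

28.00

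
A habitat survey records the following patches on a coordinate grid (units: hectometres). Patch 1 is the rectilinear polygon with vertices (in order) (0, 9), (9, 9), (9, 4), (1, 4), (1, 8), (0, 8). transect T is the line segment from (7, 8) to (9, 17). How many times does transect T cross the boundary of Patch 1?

1

The segment meets the boundary at (7.222,9).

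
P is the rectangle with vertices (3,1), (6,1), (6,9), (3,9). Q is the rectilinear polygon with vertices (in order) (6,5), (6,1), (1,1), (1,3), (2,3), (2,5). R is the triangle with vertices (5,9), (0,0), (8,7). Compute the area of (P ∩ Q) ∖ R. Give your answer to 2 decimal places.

8.78

|P ∩ Q| = 12.
|(P ∩ Q) ∩ R| = 3.2232.
|(P ∩ Q) ∖ R| = 12 − 3.2232 = 8.78.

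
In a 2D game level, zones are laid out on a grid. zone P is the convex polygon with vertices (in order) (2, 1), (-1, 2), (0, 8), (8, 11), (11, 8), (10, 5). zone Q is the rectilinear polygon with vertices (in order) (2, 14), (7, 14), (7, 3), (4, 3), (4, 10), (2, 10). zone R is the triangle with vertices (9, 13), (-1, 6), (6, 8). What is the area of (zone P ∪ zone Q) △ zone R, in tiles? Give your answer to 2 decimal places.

|zone P ∪ zone Q| = 94.5625.
|(zone P ∪ zone Q) ∩ zone R| = 12.8127.
|(zone P ∪ zone Q) △ zone R| = 94.5625 + 14.5 − 25.6255 = 83.44.

83.44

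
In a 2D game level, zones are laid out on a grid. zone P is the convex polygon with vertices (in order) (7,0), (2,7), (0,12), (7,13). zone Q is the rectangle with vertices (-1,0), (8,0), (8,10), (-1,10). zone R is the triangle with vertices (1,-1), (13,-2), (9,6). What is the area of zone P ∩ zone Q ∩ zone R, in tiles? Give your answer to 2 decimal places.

The intersection is the polygon with vertices (7,0), (5.132,2.615), (7,4.25).
By the shoelace formula its area is 3.97.

3.97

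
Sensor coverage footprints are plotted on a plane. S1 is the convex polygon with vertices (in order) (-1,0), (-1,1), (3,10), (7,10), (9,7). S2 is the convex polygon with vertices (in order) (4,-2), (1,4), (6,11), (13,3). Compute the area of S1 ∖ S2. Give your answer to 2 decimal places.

14.75

|S1| = 44, |S1∩S2| = 29.2535.
|S1 ∖ S2| = |S1| − |S1∩S2| = 44 − 29.2535 = 14.75.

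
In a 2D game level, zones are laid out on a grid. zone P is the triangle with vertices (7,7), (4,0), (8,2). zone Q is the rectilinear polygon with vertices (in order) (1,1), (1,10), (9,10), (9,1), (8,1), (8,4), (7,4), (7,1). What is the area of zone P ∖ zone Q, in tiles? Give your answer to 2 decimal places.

2.64

|zone P| = 11, |zone P∩zone Q| = 8.3643.
|zone P ∖ zone Q| = |zone P| − |zone P∩zone Q| = 11 − 8.3643 = 2.64.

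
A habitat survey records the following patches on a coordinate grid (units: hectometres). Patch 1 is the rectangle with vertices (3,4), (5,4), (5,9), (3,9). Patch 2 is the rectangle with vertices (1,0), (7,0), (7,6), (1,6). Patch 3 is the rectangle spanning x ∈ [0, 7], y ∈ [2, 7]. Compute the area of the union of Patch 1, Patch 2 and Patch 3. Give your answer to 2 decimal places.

51.00

By inclusion–exclusion:
Individual areas: |Patch 1| = 10, |Patch 2| = 36, |Patch 3| = 35.
|Patch 1∩Patch 2|: x∈[3,5], y∈[4,6] → 2·2 = 4.
|Patch 1∩Patch 3|: x∈[3,5], y∈[4,7] → 2·3 = 6.
|Patch 2∩Patch 3|: x∈[1,7], y∈[2,6] → 6·4 = 24.
|Patch 1∩Patch 2∩Patch 3| = 4.
|Patch 1 ∪ Patch 2 ∪ Patch 3| = 81 − 34 + 4 = 51.00.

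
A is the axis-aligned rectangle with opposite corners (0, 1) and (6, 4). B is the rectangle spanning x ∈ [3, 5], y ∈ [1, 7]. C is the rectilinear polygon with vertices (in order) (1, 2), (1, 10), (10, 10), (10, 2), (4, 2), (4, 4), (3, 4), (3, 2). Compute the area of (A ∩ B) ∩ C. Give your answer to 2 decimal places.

2.00

|A ∩ B| = 6.
|(A ∩ B) ∩ C| = 2.00.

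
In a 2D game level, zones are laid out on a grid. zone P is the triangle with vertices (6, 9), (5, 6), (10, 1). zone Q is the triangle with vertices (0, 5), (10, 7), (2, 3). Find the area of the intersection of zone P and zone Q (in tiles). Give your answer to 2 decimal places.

2.02

The intersection is the polygon with vertices (5,6), (7.273,6.455), (7.6,5.8), (6,5).
By the shoelace formula its area is 2.02.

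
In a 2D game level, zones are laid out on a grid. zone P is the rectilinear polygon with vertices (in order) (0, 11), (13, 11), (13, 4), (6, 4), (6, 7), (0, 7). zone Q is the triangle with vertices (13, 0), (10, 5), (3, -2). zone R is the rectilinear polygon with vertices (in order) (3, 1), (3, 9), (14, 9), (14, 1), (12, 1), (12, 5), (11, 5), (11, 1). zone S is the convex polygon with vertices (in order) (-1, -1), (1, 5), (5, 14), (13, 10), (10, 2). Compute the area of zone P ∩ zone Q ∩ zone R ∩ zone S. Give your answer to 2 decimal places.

The intersection is the polygon with vertices (10.6,4), (9,4), (10,5).
By the shoelace formula its area is 0.80.

0.80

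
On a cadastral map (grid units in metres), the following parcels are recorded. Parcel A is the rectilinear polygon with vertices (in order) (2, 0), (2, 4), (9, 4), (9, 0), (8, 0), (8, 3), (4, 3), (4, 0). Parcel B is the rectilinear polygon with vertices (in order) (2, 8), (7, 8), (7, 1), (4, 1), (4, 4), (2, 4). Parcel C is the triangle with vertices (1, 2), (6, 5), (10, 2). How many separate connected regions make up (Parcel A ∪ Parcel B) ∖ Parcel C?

4

(Parcel A ∪ Parcel B) ∖ Parcel C splits into 4 disjoint pieces (area 20.175, area 1.0417, area 2, area 7).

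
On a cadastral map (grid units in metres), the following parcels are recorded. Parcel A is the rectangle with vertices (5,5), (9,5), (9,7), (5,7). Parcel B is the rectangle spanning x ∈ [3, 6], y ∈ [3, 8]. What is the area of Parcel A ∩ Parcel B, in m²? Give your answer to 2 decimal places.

2.00

|Parcel A∩Parcel B|: x∈[5,6], y∈[5,7] → 1·2 = 2.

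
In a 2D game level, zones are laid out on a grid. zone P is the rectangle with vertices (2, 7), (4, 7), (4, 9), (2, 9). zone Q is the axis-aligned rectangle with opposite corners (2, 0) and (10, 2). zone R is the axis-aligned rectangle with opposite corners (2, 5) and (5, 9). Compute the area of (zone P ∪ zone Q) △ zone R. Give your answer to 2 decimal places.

24.00

|zone P ∪ zone Q| = 20.
|(zone P ∪ zone Q) ∩ zone R| = 4.
|(zone P ∪ zone Q) △ zone R| = 20 + 12 − 8 = 24.00.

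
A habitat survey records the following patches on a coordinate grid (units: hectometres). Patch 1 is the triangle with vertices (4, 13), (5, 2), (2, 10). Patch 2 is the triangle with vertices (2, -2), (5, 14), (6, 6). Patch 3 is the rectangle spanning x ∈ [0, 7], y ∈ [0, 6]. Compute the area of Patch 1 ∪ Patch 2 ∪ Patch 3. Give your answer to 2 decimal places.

By inclusion–exclusion:
Individual areas: |Patch 1| = 12.5, |Patch 2| = 20, |Patch 3| = 42.
|Patch 1∩Patch 2| = 4.3171.
|Patch 1∩Patch 3| = 2.2727.
|Patch 2∩Patch 3| = 9.375.
|Patch 1∩Patch 2∩Patch 3| = 1.998.
|Patch 1 ∪ Patch 2 ∪ Patch 3| = 74.5 − 15.9648 + 1.998 = 60.53.

60.53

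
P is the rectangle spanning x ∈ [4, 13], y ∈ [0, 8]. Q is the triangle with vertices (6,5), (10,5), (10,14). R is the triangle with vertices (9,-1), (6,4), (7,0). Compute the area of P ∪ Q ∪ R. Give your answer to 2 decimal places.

By inclusion–exclusion:
Individual areas: |P| = 72, |Q| = 18, |R| = 3.5.
|P∩Q| = 10.
|P∩R| = 2.8.
|Q∩R| = 0.
|P∩Q∩R| = 0.
|P ∪ Q ∪ R| = 93.5 − 12.8 + 0 = 80.70.

80.70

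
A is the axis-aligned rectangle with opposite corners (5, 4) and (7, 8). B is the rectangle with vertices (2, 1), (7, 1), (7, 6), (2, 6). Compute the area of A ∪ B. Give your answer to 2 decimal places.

29.00

By inclusion–exclusion:
Individual areas: |A| = 8, |B| = 25.
|A∩B|: x∈[5,7], y∈[4,6] → 2·2 = 4.
|A ∪ B| = 33 − 4 = 29.00.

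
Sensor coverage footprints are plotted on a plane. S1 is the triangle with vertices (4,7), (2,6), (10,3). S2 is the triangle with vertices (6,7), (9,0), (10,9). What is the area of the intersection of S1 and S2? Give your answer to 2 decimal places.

The intersection is the polygon with vertices (7.277,4.021), (6.8,5.133), (9.379,3.414), (9.36,3.24).
By the shoelace formula its area is 1.21.

1.21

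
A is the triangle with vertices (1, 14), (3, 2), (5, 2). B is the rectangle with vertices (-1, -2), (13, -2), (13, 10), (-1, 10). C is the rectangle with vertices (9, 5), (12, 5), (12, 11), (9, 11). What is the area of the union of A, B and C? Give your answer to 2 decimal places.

172.33

By inclusion–exclusion:
Individual areas: |A| = 12, |B| = 168, |C| = 18.
|A∩B| = 10.6667.
|A∩C| = 0.
|B∩C|: x∈[9,12], y∈[5,10] → 3·5 = 15.
|A∩B∩C| = 0.
|A ∪ B ∪ C| = 198 − 25.6667 + 0 = 172.33.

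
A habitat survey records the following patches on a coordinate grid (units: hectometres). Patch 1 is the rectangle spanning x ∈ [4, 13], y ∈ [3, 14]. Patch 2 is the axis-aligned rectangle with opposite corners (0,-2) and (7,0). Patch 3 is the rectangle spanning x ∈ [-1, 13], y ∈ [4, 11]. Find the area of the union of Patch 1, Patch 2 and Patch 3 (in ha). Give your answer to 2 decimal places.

By inclusion–exclusion:
Individual areas: |Patch 1| = 99, |Patch 2| = 14, |Patch 3| = 98.
|Patch 1∩Patch 2| = 0 (no overlap).
|Patch 1∩Patch 3|: x∈[4,13], y∈[4,11] → 9·7 = 63.
|Patch 2∩Patch 3| = 0 (no overlap).
|Patch 1∩Patch 2∩Patch 3| = 0.
|Patch 1 ∪ Patch 2 ∪ Patch 3| = 211 − 63 + 0 = 148.00.

148.00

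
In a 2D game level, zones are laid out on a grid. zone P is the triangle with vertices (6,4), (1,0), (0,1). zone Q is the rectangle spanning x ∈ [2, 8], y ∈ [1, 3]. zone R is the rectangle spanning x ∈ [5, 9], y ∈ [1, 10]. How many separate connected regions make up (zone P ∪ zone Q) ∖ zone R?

1

(zone P ∪ zone Q) ∖ zone R is a single connected region.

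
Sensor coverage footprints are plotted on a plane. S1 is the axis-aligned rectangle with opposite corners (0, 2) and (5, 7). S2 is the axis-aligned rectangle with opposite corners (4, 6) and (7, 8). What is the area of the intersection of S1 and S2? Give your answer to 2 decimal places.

|S1∩S2|: x∈[4,5], y∈[6,7] → 1·1 = 1.

1.00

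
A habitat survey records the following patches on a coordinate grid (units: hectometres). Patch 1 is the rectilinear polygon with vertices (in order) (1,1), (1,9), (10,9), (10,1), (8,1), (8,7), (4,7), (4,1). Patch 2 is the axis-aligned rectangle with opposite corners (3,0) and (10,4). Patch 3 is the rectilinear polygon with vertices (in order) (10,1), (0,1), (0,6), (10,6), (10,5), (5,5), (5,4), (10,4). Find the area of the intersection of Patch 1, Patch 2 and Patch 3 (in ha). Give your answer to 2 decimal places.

9.00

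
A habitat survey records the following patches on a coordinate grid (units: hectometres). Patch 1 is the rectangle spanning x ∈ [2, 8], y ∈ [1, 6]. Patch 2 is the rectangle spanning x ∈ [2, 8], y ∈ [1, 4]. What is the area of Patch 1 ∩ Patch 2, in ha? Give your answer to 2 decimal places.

18.00

|Patch 1∩Patch 2|: x∈[2,8], y∈[1,4] → 6·3 = 18.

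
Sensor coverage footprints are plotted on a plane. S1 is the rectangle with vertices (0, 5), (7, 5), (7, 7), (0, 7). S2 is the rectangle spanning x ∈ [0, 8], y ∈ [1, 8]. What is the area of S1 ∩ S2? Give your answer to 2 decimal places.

|S1∩S2|: x∈[0,7], y∈[5,7] → 7·2 = 14.

14.00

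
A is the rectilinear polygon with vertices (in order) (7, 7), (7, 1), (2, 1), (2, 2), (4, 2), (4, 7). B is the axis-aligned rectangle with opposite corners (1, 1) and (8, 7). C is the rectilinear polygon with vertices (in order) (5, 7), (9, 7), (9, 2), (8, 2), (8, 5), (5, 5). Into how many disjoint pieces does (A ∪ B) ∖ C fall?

1

(A ∪ B) ∖ C is a single connected region.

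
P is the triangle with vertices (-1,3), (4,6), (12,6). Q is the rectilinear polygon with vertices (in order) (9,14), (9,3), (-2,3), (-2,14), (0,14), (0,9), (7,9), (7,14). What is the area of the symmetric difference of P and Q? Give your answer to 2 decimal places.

|P| = 12, |Q| = 86, |P∩Q| = 10.9615.
|P △ Q| = |P| + |Q| − 2·|P∩Q| = 12 + 86 − 21.9231 = 76.08.

76.08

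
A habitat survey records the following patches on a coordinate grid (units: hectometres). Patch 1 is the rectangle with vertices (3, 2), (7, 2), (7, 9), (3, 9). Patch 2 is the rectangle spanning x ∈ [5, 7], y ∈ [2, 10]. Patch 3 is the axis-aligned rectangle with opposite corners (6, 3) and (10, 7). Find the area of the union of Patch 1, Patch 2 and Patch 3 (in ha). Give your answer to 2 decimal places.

42.00

By inclusion–exclusion:
Individual areas: |Patch 1| = 28, |Patch 2| = 16, |Patch 3| = 16.
|Patch 1∩Patch 2|: x∈[5,7], y∈[2,9] → 2·7 = 14.
|Patch 1∩Patch 3|: x∈[6,7], y∈[3,7] → 1·4 = 4.
|Patch 2∩Patch 3|: x∈[6,7], y∈[3,7] → 1·4 = 4.
|Patch 1∩Patch 2∩Patch 3| = 4.
|Patch 1 ∪ Patch 2 ∪ Patch 3| = 60 − 22 + 4 = 42.00.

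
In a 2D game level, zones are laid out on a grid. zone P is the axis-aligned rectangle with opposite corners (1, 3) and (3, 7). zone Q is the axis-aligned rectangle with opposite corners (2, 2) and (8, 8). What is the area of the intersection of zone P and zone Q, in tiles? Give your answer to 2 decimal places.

|zone P∩zone Q|: x∈[2,3], y∈[3,7] → 1·4 = 4.

4.00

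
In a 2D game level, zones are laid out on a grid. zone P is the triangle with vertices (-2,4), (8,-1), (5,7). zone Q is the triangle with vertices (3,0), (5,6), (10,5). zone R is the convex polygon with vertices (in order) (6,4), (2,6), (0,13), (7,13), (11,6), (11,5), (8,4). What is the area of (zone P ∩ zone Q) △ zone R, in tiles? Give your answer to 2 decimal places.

73.74

|zone P ∩ zone Q| = 8.3542.
|(zone P ∩ zone Q) ∩ zone R| = 1.5562.
|(zone P ∩ zone Q) △ zone R| = 8.3542 + 68.5 − 3.1125 = 73.74.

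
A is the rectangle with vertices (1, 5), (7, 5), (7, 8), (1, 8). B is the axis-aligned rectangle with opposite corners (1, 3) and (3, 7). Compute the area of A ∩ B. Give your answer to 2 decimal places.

|A∩B|: x∈[1,3], y∈[5,7] → 2·2 = 4.

4.00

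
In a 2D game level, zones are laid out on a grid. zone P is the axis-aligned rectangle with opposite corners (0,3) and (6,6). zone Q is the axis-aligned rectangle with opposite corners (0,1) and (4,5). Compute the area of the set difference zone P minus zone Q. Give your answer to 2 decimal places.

10.00

|zone P∩zone Q|: x∈[0,4], y∈[3,5] → 4·2 = 8.
|zone P| = 18.
|zone P ∖ zone Q| = |zone P| − |zone P∩zone Q| = 18 − 8 = 10.00.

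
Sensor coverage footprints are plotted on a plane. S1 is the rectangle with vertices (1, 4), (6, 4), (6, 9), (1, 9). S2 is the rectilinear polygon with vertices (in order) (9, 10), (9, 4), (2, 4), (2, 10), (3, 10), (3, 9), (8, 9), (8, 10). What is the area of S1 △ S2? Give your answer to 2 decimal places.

22.00

|S1| = 25, |S2| = 37, |S1∩S2| = 20.
|S1 △ S2| = |S1| + |S2| − 2·|S1∩S2| = 25 + 37 − 40 = 22.00.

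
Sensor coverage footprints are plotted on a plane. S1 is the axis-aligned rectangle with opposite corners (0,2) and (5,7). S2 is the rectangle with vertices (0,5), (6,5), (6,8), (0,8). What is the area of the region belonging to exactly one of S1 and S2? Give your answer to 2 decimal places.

|S1∩S2|: x∈[0,5], y∈[5,7] → 5·2 = 10.
|S1 △ S2| = |S1| + |S2| − 2·|S1∩S2| = 25 + 18 − 20 = 23.00.

23.00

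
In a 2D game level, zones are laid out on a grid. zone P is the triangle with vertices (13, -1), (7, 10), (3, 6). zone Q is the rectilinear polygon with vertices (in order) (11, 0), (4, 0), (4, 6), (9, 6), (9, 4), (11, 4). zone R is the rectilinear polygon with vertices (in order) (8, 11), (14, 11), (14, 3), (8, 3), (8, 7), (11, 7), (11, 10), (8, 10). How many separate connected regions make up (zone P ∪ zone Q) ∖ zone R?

1

(zone P ∪ zone Q) ∖ zone R is a single connected region.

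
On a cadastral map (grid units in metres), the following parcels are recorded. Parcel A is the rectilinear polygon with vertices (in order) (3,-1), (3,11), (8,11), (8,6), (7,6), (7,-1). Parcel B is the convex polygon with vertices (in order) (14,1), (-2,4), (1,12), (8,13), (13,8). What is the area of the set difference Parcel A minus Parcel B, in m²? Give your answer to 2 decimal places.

|Parcel A| = 53, |Parcel A∩Parcel B| = 38.25.
|Parcel A ∖ Parcel B| = |Parcel A| − |Parcel A∩Parcel B| = 53 − 38.25 = 14.75.

14.75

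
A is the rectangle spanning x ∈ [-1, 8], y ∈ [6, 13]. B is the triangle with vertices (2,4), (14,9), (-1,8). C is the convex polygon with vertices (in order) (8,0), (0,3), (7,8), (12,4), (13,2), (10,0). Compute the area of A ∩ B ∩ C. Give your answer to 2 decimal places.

4.10

The intersection is the polygon with vertices (6.8,6), (4.2,6), (7,8), (8,7.2), (8,6.5).
By the shoelace formula its area is 4.10.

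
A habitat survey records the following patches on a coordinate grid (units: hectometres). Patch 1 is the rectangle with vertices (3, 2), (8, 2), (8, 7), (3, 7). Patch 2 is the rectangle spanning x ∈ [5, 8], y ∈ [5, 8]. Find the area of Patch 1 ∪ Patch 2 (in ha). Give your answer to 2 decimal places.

28.00

By inclusion–exclusion:
Individual areas: |Patch 1| = 25, |Patch 2| = 9.
|Patch 1∩Patch 2|: x∈[5,8], y∈[5,7] → 3·2 = 6.
|Patch 1 ∪ Patch 2| = 34 − 6 = 28.00.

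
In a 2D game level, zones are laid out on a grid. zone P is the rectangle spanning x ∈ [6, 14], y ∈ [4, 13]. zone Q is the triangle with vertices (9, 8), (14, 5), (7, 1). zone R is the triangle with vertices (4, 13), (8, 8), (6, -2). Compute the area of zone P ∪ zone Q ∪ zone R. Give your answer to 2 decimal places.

By inclusion–exclusion:
Individual areas: |zone P| = 72, |zone Q| = 20.5, |zone R| = 25.
|zone P∩zone Q| = 13.9107.
|zone P∩zone R| = 8.9.
|zone Q∩zone R| = 0.
|zone P∩zone Q∩zone R| = 0.
|zone P ∪ zone Q ∪ zone R| = 117.5 − 22.8107 + 0 = 94.69.

94.69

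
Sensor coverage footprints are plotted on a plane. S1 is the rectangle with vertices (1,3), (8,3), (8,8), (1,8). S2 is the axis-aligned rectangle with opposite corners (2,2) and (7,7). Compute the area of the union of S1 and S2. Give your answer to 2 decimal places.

40.00

By inclusion–exclusion:
Individual areas: |S1| = 35, |S2| = 25.
|S1∩S2|: x∈[2,7], y∈[3,7] → 5·4 = 20.
|S1 ∪ S2| = 60 − 20 = 40.00.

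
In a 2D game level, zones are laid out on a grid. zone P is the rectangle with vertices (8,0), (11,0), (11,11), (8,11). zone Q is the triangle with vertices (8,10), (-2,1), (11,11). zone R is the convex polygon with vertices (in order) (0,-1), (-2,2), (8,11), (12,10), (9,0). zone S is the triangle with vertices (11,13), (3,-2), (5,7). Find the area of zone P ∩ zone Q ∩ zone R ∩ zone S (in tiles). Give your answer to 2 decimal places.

The intersection is the polygon with vertices (8,8.692), (8,10), (9.703,10.568), (9.191,9.609).
By the shoelace formula its area is 1.45.

1.45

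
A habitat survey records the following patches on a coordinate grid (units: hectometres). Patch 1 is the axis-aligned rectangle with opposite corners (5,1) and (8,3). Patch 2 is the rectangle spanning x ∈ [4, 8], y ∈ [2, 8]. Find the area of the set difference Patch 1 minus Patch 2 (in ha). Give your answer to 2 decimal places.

|Patch 1∩Patch 2|: x∈[5,8], y∈[2,3] → 3·1 = 3.
|Patch 1| = 6.
|Patch 1 ∖ Patch 2| = |Patch 1| − |Patch 1∩Patch 2| = 6 − 3 = 3.00.

3.00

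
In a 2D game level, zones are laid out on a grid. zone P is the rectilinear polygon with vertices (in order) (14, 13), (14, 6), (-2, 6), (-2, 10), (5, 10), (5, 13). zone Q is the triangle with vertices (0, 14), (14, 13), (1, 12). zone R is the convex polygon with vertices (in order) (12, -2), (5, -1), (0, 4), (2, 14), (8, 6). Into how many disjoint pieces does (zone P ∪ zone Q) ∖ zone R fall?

3

(zone P ∪ zone Q) ∖ zone R splits into 3 disjoint pieces (area 63.2628, area 11.2, area 2.4451).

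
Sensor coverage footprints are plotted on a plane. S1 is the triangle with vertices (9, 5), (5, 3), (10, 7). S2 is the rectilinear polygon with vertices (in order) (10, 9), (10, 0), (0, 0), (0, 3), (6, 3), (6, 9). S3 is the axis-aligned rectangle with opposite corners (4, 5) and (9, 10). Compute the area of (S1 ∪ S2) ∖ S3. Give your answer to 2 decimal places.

|S1 ∪ S2| = 54.15.
|(S1 ∪ S2) ∩ S3| = 12.
|(S1 ∪ S2) ∖ S3| = 54.15 − 12 = 42.15.

42.15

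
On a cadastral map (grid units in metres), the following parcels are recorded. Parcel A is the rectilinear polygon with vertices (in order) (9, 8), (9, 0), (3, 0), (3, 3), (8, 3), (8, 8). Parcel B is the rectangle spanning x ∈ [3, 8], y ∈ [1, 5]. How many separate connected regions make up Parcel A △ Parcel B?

1

Parcel A △ Parcel B is a single connected region.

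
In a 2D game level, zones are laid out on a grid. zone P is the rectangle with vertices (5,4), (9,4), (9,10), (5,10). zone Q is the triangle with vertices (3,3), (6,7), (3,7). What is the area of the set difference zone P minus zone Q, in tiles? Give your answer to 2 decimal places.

23.33

|zone P| = 24, |zone P∩zone Q| = 0.6667.
|zone P ∖ zone Q| = |zone P| − |zone P∩zone Q| = 24 − 0.6667 = 23.33.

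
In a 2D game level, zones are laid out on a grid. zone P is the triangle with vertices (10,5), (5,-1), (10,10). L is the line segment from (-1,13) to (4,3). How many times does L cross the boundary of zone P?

0

The segment lies entirely outside zone P and never meets its boundary.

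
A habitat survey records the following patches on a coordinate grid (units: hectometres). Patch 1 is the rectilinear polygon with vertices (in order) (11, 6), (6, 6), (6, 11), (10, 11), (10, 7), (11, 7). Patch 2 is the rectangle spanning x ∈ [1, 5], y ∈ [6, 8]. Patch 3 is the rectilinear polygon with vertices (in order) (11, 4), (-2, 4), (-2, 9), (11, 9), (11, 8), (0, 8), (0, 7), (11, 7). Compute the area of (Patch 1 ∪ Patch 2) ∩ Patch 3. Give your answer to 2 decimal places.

13.00

|Patch 1 ∪ Patch 2| = 29.
|(Patch 1 ∪ Patch 2) ∩ Patch 3| = 13.00.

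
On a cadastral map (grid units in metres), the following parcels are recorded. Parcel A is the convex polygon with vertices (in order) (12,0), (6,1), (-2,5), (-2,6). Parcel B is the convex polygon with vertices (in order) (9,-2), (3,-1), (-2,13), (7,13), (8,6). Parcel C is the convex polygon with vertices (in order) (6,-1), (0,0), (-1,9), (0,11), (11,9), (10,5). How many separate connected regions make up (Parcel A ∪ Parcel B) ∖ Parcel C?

(Parcel A ∪ Parcel B) ∖ Parcel C splits into 3 disjoint pieces (area 10.4479, area 1.5412, area 23.49).

3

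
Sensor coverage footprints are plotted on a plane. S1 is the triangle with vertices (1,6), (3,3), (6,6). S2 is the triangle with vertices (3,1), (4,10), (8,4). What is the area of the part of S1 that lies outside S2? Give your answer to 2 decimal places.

|S1| = 7.5, |S1∩S2| = 3.3611.
|S1 ∖ S2| = |S1| − |S1∩S2| = 7.5 − 3.3611 = 4.14.

4.14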